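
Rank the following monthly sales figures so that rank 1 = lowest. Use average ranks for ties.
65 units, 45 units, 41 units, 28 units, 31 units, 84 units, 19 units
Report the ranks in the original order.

6, 5, 4, 2, 3, 7, 1

Sorted (ascending): 19, 28, 31, 41, 45, 65, 84
No ties — each value takes its position as its rank.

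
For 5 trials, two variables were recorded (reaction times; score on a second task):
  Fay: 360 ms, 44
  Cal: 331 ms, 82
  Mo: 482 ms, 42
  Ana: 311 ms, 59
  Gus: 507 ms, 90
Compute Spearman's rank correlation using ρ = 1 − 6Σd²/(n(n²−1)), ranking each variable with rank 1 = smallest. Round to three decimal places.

0.100

Ranks of variable 1: 3, 2, 4, 1, 5
Ranks of variable 2: 2, 4, 1, 3, 5
d = r₁ − r₂: 1, -2, 3, -2, 0
d²: 1, 4, 9, 4, 0; Σd² = 18
ρ = 1 − 6·18/(5·24) = 1 − 108/120 = 0.100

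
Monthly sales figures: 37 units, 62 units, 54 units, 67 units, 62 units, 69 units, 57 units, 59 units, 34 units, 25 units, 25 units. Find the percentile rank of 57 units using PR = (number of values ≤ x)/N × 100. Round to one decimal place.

54.5

N = 11.
Strictly below 57: 5. Equal to 57: 1.
PR = 6/11 × 100 = 54.5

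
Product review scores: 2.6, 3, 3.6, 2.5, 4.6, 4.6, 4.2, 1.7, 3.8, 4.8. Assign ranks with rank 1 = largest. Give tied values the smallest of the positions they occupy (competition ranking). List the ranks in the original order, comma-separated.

8, 7, 6, 9, 2, 2, 4, 10, 5, 1

Sorted (descending): 4.8, 4.6, 4.6, 4.2, 3.8, 3.6, 3, 2.6, 2.5, 1.7
The 2 values of 4.6 occupy positions 2–3 → each gets rank 2.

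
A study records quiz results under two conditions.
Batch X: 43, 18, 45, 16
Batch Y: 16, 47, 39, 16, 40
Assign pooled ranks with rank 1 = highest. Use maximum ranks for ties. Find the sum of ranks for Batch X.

20

Sorted (descending): 47, 45, 43, 40, 39, 18, 16, 16, 16
The 3 values of 16 occupy positions 7–9 → each gets rank 9.
Batch X values → pooled ranks: 43→3, 18→6, 45→2, 16→9
Rank sum = 3 + 6 + 2 + 9 = 20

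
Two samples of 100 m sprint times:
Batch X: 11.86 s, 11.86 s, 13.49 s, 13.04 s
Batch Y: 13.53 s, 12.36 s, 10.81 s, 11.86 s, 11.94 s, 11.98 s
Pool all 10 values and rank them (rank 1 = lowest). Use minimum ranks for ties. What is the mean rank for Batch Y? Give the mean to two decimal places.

5.17

Sorted (ascending): 10.81, 11.86, 11.86, 11.86, 11.94, 11.98, 12.36, 13.04, 13.49, 13.53
The 3 values of 11.86 occupy positions 2–4 → each gets rank 2.
Batch Y values → pooled ranks: 13.53→10, 12.36→7, 10.81→1, 11.86→2, 11.94→5, 11.98→6
Mean rank = (10 + 7 + 1 + 2 + 5 + 6) / 6 = 5.17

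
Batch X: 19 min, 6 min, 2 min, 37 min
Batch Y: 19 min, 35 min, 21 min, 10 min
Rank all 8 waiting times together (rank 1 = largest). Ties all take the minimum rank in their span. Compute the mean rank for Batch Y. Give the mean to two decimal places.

3.75

Sorted (descending): 37, 35, 21, 19, 19, 10, 6, 2
The 2 values of 19 occupy positions 4–5 → each gets rank 4.
Batch Y values → pooled ranks: 19→4, 35→2, 21→3, 10→6
Mean rank = (4 + 2 + 3 + 6) / 4 = 3.75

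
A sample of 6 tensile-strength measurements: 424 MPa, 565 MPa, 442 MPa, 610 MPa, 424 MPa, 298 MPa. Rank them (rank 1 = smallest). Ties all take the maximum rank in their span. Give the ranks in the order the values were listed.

3, 5, 4, 6, 3, 1

Sorted (ascending): 298, 424, 424, 442, 565, 610
The 2 values of 424 occupy positions 2–3 → each gets rank 3.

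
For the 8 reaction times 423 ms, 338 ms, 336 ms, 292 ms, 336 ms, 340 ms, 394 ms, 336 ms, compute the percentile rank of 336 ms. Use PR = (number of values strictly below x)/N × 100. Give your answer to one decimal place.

N = 8.
Strictly below 336: 1. Equal to 336: 3.
PR = 1/8 × 100 = 12.5

12.5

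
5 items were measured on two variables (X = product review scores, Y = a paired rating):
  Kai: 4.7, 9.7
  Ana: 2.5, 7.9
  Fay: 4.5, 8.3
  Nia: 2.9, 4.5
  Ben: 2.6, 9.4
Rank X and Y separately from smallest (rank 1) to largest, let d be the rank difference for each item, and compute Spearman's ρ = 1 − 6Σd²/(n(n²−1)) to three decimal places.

0.500

Ranks of variable 1: 5, 1, 4, 3, 2
Ranks of variable 2: 5, 2, 3, 1, 4
d = r₁ − r₂: 0, -1, 1, 2, -2
d²: 0, 1, 1, 4, 4; Σd² = 10
ρ = 1 − 6·10/(5·24) = 1 − 60/120 = 0.500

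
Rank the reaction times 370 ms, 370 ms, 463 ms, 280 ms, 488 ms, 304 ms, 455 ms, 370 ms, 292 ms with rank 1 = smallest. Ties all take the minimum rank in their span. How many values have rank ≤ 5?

6

Sorted (ascending): 280, 292, 304, 370, 370, 370, 455, 463, 488
The 3 values of 370 occupy positions 4–6 → each gets rank 4.
Ranks ≤ 5: {1, 2, 3, 4, 4, 4} → 6 values.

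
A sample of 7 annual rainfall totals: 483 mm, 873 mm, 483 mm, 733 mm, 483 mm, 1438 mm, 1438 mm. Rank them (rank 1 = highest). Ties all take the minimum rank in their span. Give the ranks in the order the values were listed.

Sorted (descending): 1438, 1438, 873, 733, 483, 483, 483
The 2 values of 1438 occupy positions 1–2 → each gets rank 1.
The 3 values of 483 occupy positions 5–7 → each gets rank 5.

5, 3, 5, 4, 5, 1, 1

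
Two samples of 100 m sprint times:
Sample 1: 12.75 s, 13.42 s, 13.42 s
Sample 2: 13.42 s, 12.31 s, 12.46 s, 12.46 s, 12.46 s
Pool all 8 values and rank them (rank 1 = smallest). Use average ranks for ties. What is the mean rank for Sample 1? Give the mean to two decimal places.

6.33

Sorted (ascending): 12.31, 12.46, 12.46, 12.46, 12.75, 13.42, 13.42, 13.42
The 3 values of 12.46 occupy positions 2–4 → average rank 3.
The 3 values of 13.42 occupy positions 6–8 → average rank 7.
Sample 1 values → pooled ranks: 12.75→5, 13.42→7, 13.42→7
Mean rank = (5 + 7 + 7) / 3 = 6.33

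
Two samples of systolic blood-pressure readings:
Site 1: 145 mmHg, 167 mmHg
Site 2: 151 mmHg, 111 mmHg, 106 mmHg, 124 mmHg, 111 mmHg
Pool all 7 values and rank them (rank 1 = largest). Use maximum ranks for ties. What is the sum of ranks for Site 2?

Sorted (descending): 167, 151, 145, 124, 111, 111, 106
The 2 values of 111 occupy positions 5–6 → each gets rank 6.
Site 2 values → pooled ranks: 151→2, 111→6, 106→7, 124→4, 111→6
Rank sum = 2 + 6 + 7 + 4 + 6 = 25

25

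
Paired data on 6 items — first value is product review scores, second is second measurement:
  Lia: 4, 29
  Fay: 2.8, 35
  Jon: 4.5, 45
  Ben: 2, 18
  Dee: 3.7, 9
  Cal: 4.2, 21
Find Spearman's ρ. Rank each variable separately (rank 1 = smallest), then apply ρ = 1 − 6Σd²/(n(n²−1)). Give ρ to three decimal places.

Ranks of variable 1: 4, 2, 6, 1, 3, 5
Ranks of variable 2: 4, 5, 6, 2, 1, 3
d = r₁ − r₂: 0, -3, 0, -1, 2, 2
d²: 0, 9, 0, 1, 4, 4; Σd² = 18
ρ = 1 − 6·18/(6·35) = 1 − 108/210 = 0.486

0.486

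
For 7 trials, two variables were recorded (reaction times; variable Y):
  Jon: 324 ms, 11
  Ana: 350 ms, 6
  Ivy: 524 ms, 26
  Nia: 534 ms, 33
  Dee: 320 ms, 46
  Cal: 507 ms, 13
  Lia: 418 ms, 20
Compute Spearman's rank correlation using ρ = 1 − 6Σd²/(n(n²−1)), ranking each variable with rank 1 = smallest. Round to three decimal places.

0.179

Ranks of variable 1: 2, 3, 6, 7, 1, 5, 4
Ranks of variable 2: 2, 1, 5, 6, 7, 3, 4
d = r₁ − r₂: 0, 2, 1, 1, -6, 2, 0
d²: 0, 4, 1, 1, 36, 4, 0; Σd² = 46
ρ = 1 − 6·46/(7·48) = 1 − 276/336 = 0.179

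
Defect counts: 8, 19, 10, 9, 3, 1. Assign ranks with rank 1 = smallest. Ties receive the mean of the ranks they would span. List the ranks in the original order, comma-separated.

Sorted (ascending): 1, 3, 8, 9, 10, 19
No ties — each value takes its position as its rank.

3, 6, 5, 4, 2, 1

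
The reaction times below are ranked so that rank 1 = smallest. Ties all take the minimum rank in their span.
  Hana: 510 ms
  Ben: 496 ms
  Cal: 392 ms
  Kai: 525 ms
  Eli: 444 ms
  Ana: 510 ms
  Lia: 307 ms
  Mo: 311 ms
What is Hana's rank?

6

Sorted (ascending): 307, 311, 392, 444, 496, 510, 510, 525
The 2 values of 510 occupy positions 6–7 → each gets rank 6.
Hana has value 510 ms → rank 6.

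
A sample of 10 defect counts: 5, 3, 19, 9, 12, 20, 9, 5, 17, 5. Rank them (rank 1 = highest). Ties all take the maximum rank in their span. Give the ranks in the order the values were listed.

Sorted (descending): 20, 19, 17, 12, 9, 9, 5, 5, 5, 3
The 2 values of 9 occupy positions 5–6 → each gets rank 6.
The 3 values of 5 occupy positions 7–9 → each gets rank 9.

9, 10, 2, 6, 4, 1, 6, 9, 3, 9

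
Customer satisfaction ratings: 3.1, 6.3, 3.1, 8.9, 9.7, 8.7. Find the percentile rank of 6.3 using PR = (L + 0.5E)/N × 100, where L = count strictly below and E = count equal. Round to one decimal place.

41.7

N = 6.
Strictly below 6.3: 2. Equal to 6.3: 1.
PR = (2 + 0.5·1)/6 × 100 = 41.7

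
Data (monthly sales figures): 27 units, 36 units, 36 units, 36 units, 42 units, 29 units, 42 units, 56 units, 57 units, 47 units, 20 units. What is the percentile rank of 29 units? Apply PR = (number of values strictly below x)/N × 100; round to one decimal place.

18.2

N = 11.
Strictly below 29: 2. Equal to 29: 1.
PR = 2/11 × 100 = 18.2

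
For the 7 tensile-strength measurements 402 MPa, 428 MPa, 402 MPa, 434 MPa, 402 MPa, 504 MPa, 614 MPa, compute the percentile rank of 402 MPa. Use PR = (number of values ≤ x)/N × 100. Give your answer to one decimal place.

42.9

N = 7.
Strictly below 402: 0. Equal to 402: 3.
PR = 3/7 × 100 = 42.9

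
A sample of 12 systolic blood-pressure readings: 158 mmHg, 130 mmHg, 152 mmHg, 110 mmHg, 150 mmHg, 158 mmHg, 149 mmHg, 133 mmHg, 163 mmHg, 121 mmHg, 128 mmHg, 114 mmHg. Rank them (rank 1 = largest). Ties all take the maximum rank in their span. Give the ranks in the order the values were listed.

3, 8, 4, 12, 5, 3, 6, 7, 1, 10, 9, 11

Sorted (descending): 163, 158, 158, 152, 150, 149, 133, 130, 128, 121, 114, 110
The 2 values of 158 occupy positions 2–3 → each gets rank 3.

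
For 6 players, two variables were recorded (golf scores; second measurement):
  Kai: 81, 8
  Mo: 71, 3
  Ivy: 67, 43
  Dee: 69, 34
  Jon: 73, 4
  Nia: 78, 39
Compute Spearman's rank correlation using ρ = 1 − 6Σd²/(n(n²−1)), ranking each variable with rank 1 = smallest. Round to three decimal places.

-0.314

Ranks of variable 1: 6, 3, 1, 2, 4, 5
Ranks of variable 2: 3, 1, 6, 4, 2, 5
d = r₁ − r₂: 3, 2, -5, -2, 2, 0
d²: 9, 4, 25, 4, 4, 0; Σd² = 46
ρ = 1 − 6·46/(6·35) = 1 − 276/210 = -0.314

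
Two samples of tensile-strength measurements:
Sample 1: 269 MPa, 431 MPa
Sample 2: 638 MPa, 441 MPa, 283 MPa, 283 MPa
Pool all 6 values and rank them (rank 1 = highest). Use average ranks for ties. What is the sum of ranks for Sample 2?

Sorted (descending): 638, 441, 431, 283, 283, 269
The 2 values of 283 occupy positions 4–5 → average rank (4+5)/2 = 4.5.
Sample 2 values → pooled ranks: 638→1, 441→2, 283→4.5, 283→4.5
Rank sum = 1 + 2 + 4.5 + 4.5 = 12

12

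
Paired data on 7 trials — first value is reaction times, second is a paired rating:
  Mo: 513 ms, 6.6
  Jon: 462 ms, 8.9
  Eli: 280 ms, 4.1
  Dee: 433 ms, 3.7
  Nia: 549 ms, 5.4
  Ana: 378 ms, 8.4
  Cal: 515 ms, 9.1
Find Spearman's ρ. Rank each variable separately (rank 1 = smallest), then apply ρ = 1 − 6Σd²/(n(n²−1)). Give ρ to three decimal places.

Ranks of variable 1: 5, 4, 1, 3, 7, 2, 6
Ranks of variable 2: 4, 6, 2, 1, 3, 5, 7
d = r₁ − r₂: 1, -2, -1, 2, 4, -3, -1
d²: 1, 4, 1, 4, 16, 9, 1; Σd² = 36
ρ = 1 − 6·36/(7·48) = 1 − 216/336 = 0.357

0.357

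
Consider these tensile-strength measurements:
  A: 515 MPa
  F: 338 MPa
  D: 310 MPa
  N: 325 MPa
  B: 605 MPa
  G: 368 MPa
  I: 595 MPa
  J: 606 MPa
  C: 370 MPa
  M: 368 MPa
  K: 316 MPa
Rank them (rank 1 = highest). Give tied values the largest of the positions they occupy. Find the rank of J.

Sorted (descending): 606, 605, 595, 515, 370, 368, 368, 338, 325, 316, 310
The 2 values of 368 occupy positions 6–7 → each gets rank 7.
J has value 606 MPa → rank 1.

1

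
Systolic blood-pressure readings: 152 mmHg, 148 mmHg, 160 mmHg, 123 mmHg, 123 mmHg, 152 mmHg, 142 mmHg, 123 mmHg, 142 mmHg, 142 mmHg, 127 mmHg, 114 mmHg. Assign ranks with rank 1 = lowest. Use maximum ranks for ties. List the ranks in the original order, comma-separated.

Sorted (ascending): 114, 123, 123, 123, 127, 142, 142, 142, 148, 152, 152, 160
The 3 values of 123 occupy positions 2–4 → each gets rank 4.
The 3 values of 142 occupy positions 6–8 → each gets rank 8.
The 2 values of 152 occupy positions 10–11 → each gets rank 11.

11, 9, 12, 4, 4, 11, 8, 4, 8, 8, 5, 1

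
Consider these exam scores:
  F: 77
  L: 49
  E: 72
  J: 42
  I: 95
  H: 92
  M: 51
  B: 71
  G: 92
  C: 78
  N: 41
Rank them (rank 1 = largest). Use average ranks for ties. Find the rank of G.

2.5

Sorted (descending): 95, 92, 92, 78, 77, 72, 71, 51, 49, 42, 41
The 2 values of 92 occupy positions 2–3 → average rank (2+3)/2 = 2.5.
G has value 92 → rank 2.5.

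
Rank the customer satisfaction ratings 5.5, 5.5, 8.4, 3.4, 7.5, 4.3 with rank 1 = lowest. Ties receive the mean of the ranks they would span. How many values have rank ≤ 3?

Sorted (ascending): 3.4, 4.3, 5.5, 5.5, 7.5, 8.4
The 2 values of 5.5 occupy positions 3–4 → average rank (3+4)/2 = 3.5.
Ranks ≤ 3: {1, 2} → 2 values.

2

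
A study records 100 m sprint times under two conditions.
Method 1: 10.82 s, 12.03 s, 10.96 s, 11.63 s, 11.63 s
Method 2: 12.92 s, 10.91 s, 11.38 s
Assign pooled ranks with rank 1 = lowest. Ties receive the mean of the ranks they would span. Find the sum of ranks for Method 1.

22

Sorted (ascending): 10.82, 10.91, 10.96, 11.38, 11.63, 11.63, 12.03, 12.92
The 2 values of 11.63 occupy positions 5–6 → average rank (5+6)/2 = 5.5.
Method 1 values → pooled ranks: 10.82→1, 12.03→7, 10.96→3, 11.63→5.5, 11.63→5.5
Rank sum = 1 + 7 + 3 + 5.5 + 5.5 = 22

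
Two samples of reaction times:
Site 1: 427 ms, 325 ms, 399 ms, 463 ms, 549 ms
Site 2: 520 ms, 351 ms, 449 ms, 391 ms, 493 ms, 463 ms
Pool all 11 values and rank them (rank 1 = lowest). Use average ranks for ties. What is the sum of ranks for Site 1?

28.5

Sorted (ascending): 325, 351, 391, 399, 427, 449, 463, 463, 493, 520, 549
The 2 values of 463 occupy positions 7–8 → average rank (7+8)/2 = 7.5.
Site 1 values → pooled ranks: 427→5, 325→1, 399→4, 463→7.5, 549→11
Rank sum = 5 + 1 + 4 + 7.5 + 11 = 28.5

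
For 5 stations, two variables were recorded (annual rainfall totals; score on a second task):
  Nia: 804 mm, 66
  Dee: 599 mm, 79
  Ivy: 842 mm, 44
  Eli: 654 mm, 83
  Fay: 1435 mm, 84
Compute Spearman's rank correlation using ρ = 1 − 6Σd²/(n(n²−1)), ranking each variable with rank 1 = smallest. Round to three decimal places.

Ranks of variable 1: 3, 1, 4, 2, 5
Ranks of variable 2: 2, 3, 1, 4, 5
d = r₁ − r₂: 1, -2, 3, -2, 0
d²: 1, 4, 9, 4, 0; Σd² = 18
ρ = 1 − 6·18/(5·24) = 1 − 108/120 = 0.100

0.100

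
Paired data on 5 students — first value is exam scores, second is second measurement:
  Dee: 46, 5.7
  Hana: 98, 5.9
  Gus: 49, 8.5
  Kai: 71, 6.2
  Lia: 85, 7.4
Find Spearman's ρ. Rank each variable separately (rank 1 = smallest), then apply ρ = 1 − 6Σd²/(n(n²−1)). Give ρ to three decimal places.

0.100

Ranks of variable 1: 1, 5, 2, 3, 4
Ranks of variable 2: 1, 2, 5, 3, 4
d = r₁ − r₂: 0, 3, -3, 0, 0
d²: 0, 9, 9, 0, 0; Σd² = 18
ρ = 1 − 6·18/(5·24) = 1 − 108/120 = 0.100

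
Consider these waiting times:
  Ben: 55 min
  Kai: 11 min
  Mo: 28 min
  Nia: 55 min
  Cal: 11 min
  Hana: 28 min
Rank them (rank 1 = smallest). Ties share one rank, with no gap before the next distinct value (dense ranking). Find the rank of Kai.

Sorted (ascending): 11, 11, 28, 28, 55, 55
The 2 values of 11 share dense rank 1.
The 2 values of 28 share dense rank 2.
The 2 values of 55 share dense rank 3.
Kai has value 11 min → rank 1.

1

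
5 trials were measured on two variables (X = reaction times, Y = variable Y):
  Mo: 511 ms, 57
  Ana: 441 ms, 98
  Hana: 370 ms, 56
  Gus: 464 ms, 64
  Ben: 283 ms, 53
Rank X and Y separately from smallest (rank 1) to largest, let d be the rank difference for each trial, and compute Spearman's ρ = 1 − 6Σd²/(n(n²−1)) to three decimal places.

Ranks of variable 1: 5, 3, 2, 4, 1
Ranks of variable 2: 3, 5, 2, 4, 1
d = r₁ − r₂: 2, -2, 0, 0, 0
d²: 4, 4, 0, 0, 0; Σd² = 8
ρ = 1 − 6·8/(5·24) = 1 − 48/120 = 0.600

0.600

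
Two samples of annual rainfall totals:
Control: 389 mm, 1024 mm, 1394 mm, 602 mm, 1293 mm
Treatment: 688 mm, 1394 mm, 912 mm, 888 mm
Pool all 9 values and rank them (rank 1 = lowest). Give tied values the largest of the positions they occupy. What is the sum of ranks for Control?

Sorted (ascending): 389, 602, 688, 888, 912, 1024, 1293, 1394, 1394
The 2 values of 1394 occupy positions 8–9 → each gets rank 9.
Control values → pooled ranks: 389→1, 1024→6, 1394→9, 602→2, 1293→7
Rank sum = 1 + 6 + 9 + 2 + 7 = 25

25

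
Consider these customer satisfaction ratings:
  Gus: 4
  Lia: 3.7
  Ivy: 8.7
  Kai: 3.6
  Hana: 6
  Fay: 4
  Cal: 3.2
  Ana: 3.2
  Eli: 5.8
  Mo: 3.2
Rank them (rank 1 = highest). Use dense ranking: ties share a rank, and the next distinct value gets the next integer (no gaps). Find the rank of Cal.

7

Sorted (descending): 8.7, 6, 5.8, 4, 4, 3.7, 3.6, 3.2, 3.2, 3.2
The 2 values of 4 share dense rank 4.
The 3 values of 3.2 share dense rank 7.
Remaining distinct values take the next consecutive integers.
Cal has value 3.2 → rank 7.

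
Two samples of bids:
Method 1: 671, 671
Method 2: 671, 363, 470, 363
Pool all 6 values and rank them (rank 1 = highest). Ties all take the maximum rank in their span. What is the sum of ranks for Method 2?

19

Sorted (descending): 671, 671, 671, 470, 363, 363
The 3 values of 671 occupy positions 1–3 → each gets rank 3.
The 2 values of 363 occupy positions 5–6 → each gets rank 6.
Method 2 values → pooled ranks: 671→3, 363→6, 470→4, 363→6
Rank sum = 3 + 6 + 4 + 6 = 19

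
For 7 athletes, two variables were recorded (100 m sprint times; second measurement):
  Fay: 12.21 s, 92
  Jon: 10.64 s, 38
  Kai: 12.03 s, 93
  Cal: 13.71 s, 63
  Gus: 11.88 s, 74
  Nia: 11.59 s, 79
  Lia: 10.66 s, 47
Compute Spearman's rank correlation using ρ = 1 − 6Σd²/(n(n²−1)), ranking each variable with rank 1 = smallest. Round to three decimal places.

0.571

Ranks of variable 1: 6, 1, 5, 7, 4, 3, 2
Ranks of variable 2: 6, 1, 7, 3, 4, 5, 2
d = r₁ − r₂: 0, 0, -2, 4, 0, -2, 0
d²: 0, 0, 4, 16, 0, 4, 0; Σd² = 24
ρ = 1 − 6·24/(7·48) = 1 − 144/336 = 0.571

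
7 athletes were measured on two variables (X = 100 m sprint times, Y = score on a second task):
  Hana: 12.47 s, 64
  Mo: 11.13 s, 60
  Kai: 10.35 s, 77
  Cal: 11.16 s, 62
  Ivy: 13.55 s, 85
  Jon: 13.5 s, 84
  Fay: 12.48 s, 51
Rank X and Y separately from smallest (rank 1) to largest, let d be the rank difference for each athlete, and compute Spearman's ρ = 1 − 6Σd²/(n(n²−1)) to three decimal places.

Ranks of variable 1: 4, 2, 1, 3, 7, 6, 5
Ranks of variable 2: 4, 2, 5, 3, 7, 6, 1
d = r₁ − r₂: 0, 0, -4, 0, 0, 0, 4
d²: 0, 0, 16, 0, 0, 0, 16; Σd² = 32
ρ = 1 − 6·32/(7·48) = 1 − 192/336 = 0.429

0.429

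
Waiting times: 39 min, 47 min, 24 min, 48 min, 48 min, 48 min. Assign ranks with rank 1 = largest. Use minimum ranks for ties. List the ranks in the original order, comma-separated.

5, 4, 6, 1, 1, 1

Sorted (descending): 48, 48, 48, 47, 39, 24
The 3 values of 48 occupy positions 1–3 → each gets rank 1.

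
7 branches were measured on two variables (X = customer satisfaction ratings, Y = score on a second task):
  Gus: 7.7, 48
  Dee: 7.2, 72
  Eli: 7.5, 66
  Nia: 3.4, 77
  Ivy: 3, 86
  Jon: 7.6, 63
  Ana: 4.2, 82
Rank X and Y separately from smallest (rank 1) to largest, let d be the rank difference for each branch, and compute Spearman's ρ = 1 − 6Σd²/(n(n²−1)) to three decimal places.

-0.964

Ranks of variable 1: 7, 4, 5, 2, 1, 6, 3
Ranks of variable 2: 1, 4, 3, 5, 7, 2, 6
d = r₁ − r₂: 6, 0, 2, -3, -6, 4, -3
d²: 36, 0, 4, 9, 36, 16, 9; Σd² = 110
ρ = 1 − 6·110/(7·48) = 1 − 660/336 = -0.964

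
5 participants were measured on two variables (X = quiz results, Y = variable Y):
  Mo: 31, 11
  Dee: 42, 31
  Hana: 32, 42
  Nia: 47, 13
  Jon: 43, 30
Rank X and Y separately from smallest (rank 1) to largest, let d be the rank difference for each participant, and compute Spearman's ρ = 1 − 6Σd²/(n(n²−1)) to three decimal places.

0.000

Ranks of variable 1: 1, 3, 2, 5, 4
Ranks of variable 2: 1, 4, 5, 2, 3
d = r₁ − r₂: 0, -1, -3, 3, 1
d²: 0, 1, 9, 9, 1; Σd² = 20
ρ = 1 − 6·20/(5·24) = 1 − 120/120 = 0.000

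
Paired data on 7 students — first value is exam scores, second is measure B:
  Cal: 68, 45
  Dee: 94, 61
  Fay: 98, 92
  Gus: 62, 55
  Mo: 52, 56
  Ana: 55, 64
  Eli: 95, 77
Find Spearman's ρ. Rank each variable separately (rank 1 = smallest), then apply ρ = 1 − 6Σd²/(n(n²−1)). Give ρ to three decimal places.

Ranks of variable 1: 4, 5, 7, 3, 1, 2, 6
Ranks of variable 2: 1, 4, 7, 2, 3, 5, 6
d = r₁ − r₂: 3, 1, 0, 1, -2, -3, 0
d²: 9, 1, 0, 1, 4, 9, 0; Σd² = 24
ρ = 1 − 6·24/(7·48) = 1 − 144/336 = 0.571

0.571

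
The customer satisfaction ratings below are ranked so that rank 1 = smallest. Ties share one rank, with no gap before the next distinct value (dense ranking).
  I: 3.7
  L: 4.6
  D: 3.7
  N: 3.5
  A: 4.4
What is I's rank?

2

Sorted (ascending): 3.5, 3.7, 3.7, 4.4, 4.6
The 2 values of 3.7 share dense rank 2.
Remaining distinct values take the next consecutive integers.
I has value 3.7 → rank 2.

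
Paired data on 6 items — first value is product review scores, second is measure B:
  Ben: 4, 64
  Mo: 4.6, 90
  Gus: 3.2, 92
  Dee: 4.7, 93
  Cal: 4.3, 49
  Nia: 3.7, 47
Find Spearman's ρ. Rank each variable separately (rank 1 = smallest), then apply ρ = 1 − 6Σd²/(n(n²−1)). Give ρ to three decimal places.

0.371

Ranks of variable 1: 3, 5, 1, 6, 4, 2
Ranks of variable 2: 3, 4, 5, 6, 2, 1
d = r₁ − r₂: 0, 1, -4, 0, 2, 1
d²: 0, 1, 16, 0, 4, 1; Σd² = 22
ρ = 1 − 6·22/(6·35) = 1 − 132/210 = 0.371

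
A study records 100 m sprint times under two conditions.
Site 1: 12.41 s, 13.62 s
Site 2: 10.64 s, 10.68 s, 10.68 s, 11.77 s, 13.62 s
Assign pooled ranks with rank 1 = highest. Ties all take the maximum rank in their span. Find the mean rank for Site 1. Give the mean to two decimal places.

Sorted (descending): 13.62, 13.62, 12.41, 11.77, 10.68, 10.68, 10.64
The 2 values of 13.62 occupy positions 1–2 → each gets rank 2.
The 2 values of 10.68 occupy positions 5–6 → each gets rank 6.
Site 1 values → pooled ranks: 12.41→3, 13.62→2
Mean rank = (3 + 2) / 2 = 2.50

2.50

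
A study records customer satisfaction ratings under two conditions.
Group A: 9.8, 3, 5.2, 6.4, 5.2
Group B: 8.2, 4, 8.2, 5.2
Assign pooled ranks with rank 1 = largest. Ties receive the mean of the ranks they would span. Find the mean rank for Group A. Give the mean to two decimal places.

5.20

Sorted (descending): 9.8, 8.2, 8.2, 6.4, 5.2, 5.2, 5.2, 4, 3
The 2 values of 8.2 occupy positions 2–3 → average rank (2+3)/2 = 2.5.
The 3 values of 5.2 occupy positions 5–7 → average rank 6.
Group A values → pooled ranks: 9.8→1, 3→9, 5.2→6, 6.4→4, 5.2→6
Mean rank = (1 + 9 + 6 + 4 + 6) / 5 = 5.20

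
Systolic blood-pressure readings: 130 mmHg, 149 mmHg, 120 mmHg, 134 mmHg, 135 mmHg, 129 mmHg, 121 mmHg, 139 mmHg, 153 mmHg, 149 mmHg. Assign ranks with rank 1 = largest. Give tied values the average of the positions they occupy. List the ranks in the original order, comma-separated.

Sorted (descending): 153, 149, 149, 139, 135, 134, 130, 129, 121, 120
The 2 values of 149 occupy positions 2–3 → average rank (2+3)/2 = 2.5.

7, 2.5, 10, 6, 5, 8, 9, 4, 1, 2.5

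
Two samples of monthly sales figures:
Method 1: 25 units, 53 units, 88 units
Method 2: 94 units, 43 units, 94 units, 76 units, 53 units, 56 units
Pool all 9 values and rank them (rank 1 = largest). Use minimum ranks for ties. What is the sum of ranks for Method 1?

18

Sorted (descending): 94, 94, 88, 76, 56, 53, 53, 43, 25
The 2 values of 94 occupy positions 1–2 → each gets rank 1.
The 2 values of 53 occupy positions 6–7 → each gets rank 6.
Method 1 values → pooled ranks: 25→9, 53→6, 88→3
Rank sum = 9 + 6 + 3 = 18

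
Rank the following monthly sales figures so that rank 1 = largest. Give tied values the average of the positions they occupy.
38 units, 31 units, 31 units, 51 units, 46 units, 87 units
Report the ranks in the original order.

Sorted (descending): 87, 51, 46, 38, 31, 31
The 2 values of 31 occupy positions 5–6 → average rank (5+6)/2 = 5.5.

4, 5.5, 5.5, 2, 3, 1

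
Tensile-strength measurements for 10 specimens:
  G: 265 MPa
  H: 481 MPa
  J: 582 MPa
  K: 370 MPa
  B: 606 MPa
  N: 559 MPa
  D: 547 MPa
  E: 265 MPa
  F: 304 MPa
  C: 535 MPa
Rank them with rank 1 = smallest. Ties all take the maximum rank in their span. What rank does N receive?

Sorted (ascending): 265, 265, 304, 370, 481, 535, 547, 559, 582, 606
The 2 values of 265 occupy positions 1–2 → each gets rank 2.
N has value 559 MPa → rank 8.

8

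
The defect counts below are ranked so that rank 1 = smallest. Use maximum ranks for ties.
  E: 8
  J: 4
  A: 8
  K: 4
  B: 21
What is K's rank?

2

Sorted (ascending): 4, 4, 8, 8, 21
The 2 values of 4 occupy positions 1–2 → each gets rank 2.
The 2 values of 8 occupy positions 3–4 → each gets rank 4.
K has value 4 → rank 2.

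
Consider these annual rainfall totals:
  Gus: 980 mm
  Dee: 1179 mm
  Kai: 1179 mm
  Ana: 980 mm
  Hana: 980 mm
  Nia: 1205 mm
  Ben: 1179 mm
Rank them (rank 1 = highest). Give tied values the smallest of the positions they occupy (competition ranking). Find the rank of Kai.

2

Sorted (descending): 1205, 1179, 1179, 1179, 980, 980, 980
The 3 values of 1179 occupy positions 2–4 → each gets rank 2.
The 3 values of 980 occupy positions 5–7 → each gets rank 5.
Kai has value 1179 mm → rank 2.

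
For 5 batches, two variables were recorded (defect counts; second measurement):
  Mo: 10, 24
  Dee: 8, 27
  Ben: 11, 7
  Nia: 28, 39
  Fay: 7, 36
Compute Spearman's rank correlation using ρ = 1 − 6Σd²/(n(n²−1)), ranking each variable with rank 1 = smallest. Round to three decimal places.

Ranks of variable 1: 3, 2, 4, 5, 1
Ranks of variable 2: 2, 3, 1, 5, 4
d = r₁ − r₂: 1, -1, 3, 0, -3
d²: 1, 1, 9, 0, 9; Σd² = 20
ρ = 1 − 6·20/(5·24) = 1 − 120/120 = 0.000

0.000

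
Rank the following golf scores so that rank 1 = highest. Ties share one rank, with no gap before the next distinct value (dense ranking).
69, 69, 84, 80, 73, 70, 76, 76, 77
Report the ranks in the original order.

Sorted (descending): 84, 80, 77, 76, 76, 73, 70, 69, 69
The 2 values of 76 share dense rank 4.
The 2 values of 69 share dense rank 7.
Remaining distinct values take the next consecutive integers.

7, 7, 1, 2, 5, 6, 4, 4, 3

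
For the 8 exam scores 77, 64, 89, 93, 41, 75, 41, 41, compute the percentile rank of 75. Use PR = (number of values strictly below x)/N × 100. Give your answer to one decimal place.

N = 8.
Strictly below 75: 4. Equal to 75: 1.
PR = 4/8 × 100 = 50.0

50.0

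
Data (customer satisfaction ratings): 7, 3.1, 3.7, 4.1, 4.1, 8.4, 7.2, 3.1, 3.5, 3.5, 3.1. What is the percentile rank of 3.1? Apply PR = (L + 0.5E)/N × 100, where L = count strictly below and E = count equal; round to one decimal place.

N = 11.
Strictly below 3.1: 0. Equal to 3.1: 3.
PR = (0 + 0.5·3)/11 × 100 = 13.6

13.6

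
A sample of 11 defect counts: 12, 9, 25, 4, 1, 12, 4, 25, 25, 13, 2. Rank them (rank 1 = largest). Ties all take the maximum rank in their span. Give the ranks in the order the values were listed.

Sorted (descending): 25, 25, 25, 13, 12, 12, 9, 4, 4, 2, 1
The 3 values of 25 occupy positions 1–3 → each gets rank 3.
The 2 values of 12 occupy positions 5–6 → each gets rank 6.
The 2 values of 4 occupy positions 8–9 → each gets rank 9.

6, 7, 3, 9, 11, 6, 9, 3, 3, 4, 10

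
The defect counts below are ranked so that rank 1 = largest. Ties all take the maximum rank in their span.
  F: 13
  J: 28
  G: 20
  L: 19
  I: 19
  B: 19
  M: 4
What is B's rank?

5

Sorted (descending): 28, 20, 19, 19, 19, 13, 4
The 3 values of 19 occupy positions 3–5 → each gets rank 5.
B has value 19 → rank 5.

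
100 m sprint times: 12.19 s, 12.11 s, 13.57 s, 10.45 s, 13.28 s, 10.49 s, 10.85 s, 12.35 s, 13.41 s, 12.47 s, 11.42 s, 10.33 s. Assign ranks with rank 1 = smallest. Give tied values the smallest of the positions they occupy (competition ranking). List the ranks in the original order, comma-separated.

7, 6, 12, 2, 10, 3, 4, 8, 11, 9, 5, 1

Sorted (ascending): 10.33, 10.45, 10.49, 10.85, 11.42, 12.11, 12.19, 12.35, 12.47, 13.28, 13.41, 13.57
No ties — each value takes its position as its rank.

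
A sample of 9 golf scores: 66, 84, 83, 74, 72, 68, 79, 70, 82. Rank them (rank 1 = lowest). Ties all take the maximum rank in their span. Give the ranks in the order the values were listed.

1, 9, 8, 5, 4, 2, 6, 3, 7

Sorted (ascending): 66, 68, 70, 72, 74, 79, 82, 83, 84
No ties — each value takes its position as its rank.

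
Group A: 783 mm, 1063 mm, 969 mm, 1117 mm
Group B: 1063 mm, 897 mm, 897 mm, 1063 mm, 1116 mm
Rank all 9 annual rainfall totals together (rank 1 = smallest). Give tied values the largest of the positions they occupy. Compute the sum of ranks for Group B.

28

Sorted (ascending): 783, 897, 897, 969, 1063, 1063, 1063, 1116, 1117
The 2 values of 897 occupy positions 2–3 → each gets rank 3.
The 3 values of 1063 occupy positions 5–7 → each gets rank 7.
Group B values → pooled ranks: 1063→7, 897→3, 897→3, 1063→7, 1116→8
Rank sum = 7 + 3 + 3 + 7 + 8 = 28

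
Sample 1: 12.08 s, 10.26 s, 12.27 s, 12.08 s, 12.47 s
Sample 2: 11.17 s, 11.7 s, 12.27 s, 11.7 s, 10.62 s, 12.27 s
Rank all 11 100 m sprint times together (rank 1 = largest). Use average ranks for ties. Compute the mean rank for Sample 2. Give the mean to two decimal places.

Sorted (descending): 12.47, 12.27, 12.27, 12.27, 12.08, 12.08, 11.7, 11.7, 11.17, 10.62, 10.26
The 3 values of 12.27 occupy positions 2–4 → average rank 3.
The 2 values of 12.08 occupy positions 5–6 → average rank (5+6)/2 = 5.5.
The 2 values of 11.7 occupy positions 7–8 → average rank (7+8)/2 = 7.5.
Sample 2 values → pooled ranks: 11.17→9, 11.7→7.5, 12.27→3, 11.7→7.5, 10.62→10, 12.27→3
Mean rank = (9 + 7.5 + 3 + 7.5 + 10 + 3) / 6 = 6.67

6.67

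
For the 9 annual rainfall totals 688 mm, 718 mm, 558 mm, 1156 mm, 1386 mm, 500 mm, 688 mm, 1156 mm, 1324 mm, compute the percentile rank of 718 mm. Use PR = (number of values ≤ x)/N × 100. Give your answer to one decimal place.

N = 9.
Strictly below 718: 4. Equal to 718: 1.
PR = 5/9 × 100 = 55.6

55.6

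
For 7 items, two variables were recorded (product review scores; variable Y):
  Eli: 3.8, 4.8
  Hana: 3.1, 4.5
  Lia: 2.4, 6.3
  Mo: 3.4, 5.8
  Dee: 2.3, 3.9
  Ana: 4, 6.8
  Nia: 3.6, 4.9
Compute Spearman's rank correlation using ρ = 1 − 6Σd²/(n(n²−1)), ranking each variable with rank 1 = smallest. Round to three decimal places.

0.500

Ranks of variable 1: 6, 3, 2, 4, 1, 7, 5
Ranks of variable 2: 3, 2, 6, 5, 1, 7, 4
d = r₁ − r₂: 3, 1, -4, -1, 0, 0, 1
d²: 9, 1, 16, 1, 0, 0, 1; Σd² = 28
ρ = 1 − 6·28/(7·48) = 1 − 168/336 = 0.500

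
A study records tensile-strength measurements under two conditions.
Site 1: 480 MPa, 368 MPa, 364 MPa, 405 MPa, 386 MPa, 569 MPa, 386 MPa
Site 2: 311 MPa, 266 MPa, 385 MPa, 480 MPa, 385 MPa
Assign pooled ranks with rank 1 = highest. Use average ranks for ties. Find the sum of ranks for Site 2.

40.5

Sorted (descending): 569, 480, 480, 405, 386, 386, 385, 385, 368, 364, 311, 266
The 2 values of 480 occupy positions 2–3 → average rank (2+3)/2 = 2.5.
The 2 values of 386 occupy positions 5–6 → average rank (5+6)/2 = 5.5.
The 2 values of 385 occupy positions 7–8 → average rank (7+8)/2 = 7.5.
Site 2 values → pooled ranks: 311→11, 266→12, 385→7.5, 480→2.5, 385→7.5
Rank sum = 11 + 12 + 7.5 + 2.5 + 7.5 = 40.5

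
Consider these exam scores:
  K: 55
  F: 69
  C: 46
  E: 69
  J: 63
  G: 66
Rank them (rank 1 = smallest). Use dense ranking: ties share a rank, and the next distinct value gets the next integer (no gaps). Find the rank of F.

Sorted (ascending): 46, 55, 63, 66, 69, 69
The 2 values of 69 share dense rank 5.
Remaining distinct values take the next consecutive integers.
F has value 69 → rank 5.

5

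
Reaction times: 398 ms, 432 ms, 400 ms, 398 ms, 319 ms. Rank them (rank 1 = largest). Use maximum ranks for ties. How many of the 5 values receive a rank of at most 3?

Sorted (descending): 432, 400, 398, 398, 319
The 2 values of 398 occupy positions 3–4 → each gets rank 4.
Ranks ≤ 3: {1, 2} → 2 values.

2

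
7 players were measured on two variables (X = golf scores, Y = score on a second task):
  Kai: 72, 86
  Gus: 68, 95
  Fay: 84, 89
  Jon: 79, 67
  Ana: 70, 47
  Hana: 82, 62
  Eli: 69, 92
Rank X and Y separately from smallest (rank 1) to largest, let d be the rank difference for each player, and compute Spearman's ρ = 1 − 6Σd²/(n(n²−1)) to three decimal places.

-0.429

Ranks of variable 1: 4, 1, 7, 5, 3, 6, 2
Ranks of variable 2: 4, 7, 5, 3, 1, 2, 6
d = r₁ − r₂: 0, -6, 2, 2, 2, 4, -4
d²: 0, 36, 4, 4, 4, 16, 16; Σd² = 80
ρ = 1 − 6·80/(7·48) = 1 − 480/336 = -0.429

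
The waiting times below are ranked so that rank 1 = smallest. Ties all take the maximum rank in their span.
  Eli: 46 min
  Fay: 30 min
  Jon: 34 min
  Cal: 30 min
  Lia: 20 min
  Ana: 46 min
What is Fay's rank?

Sorted (ascending): 20, 30, 30, 34, 46, 46
The 2 values of 30 occupy positions 2–3 → each gets rank 3.
The 2 values of 46 occupy positions 5–6 → each gets rank 6.
Fay has value 30 min → rank 3.

3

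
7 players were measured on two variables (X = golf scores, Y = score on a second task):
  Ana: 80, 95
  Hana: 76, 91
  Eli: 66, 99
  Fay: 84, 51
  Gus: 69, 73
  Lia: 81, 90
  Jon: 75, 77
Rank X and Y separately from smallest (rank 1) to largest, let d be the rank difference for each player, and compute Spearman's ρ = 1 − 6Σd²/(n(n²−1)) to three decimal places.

Ranks of variable 1: 5, 4, 1, 7, 2, 6, 3
Ranks of variable 2: 6, 5, 7, 1, 2, 4, 3
d = r₁ − r₂: -1, -1, -6, 6, 0, 2, 0
d²: 1, 1, 36, 36, 0, 4, 0; Σd² = 78
ρ = 1 − 6·78/(7·48) = 1 − 468/336 = -0.393

-0.393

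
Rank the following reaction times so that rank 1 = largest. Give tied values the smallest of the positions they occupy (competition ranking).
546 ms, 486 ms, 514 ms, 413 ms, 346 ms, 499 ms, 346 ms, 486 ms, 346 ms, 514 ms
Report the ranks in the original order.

Sorted (descending): 546, 514, 514, 499, 486, 486, 413, 346, 346, 346
The 2 values of 514 occupy positions 2–3 → each gets rank 2.
The 2 values of 486 occupy positions 5–6 → each gets rank 5.
The 3 values of 346 occupy positions 8–10 → each gets rank 8.

1, 5, 2, 7, 8, 4, 8, 5, 8, 2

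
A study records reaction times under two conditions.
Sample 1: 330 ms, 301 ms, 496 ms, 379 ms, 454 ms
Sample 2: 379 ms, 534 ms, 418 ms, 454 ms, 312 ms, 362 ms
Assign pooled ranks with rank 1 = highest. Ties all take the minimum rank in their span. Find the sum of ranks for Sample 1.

31

Sorted (descending): 534, 496, 454, 454, 418, 379, 379, 362, 330, 312, 301
The 2 values of 454 occupy positions 3–4 → each gets rank 3.
The 2 values of 379 occupy positions 6–7 → each gets rank 6.
Sample 1 values → pooled ranks: 330→9, 301→11, 496→2, 379→6, 454→3
Rank sum = 9 + 11 + 2 + 6 + 3 = 31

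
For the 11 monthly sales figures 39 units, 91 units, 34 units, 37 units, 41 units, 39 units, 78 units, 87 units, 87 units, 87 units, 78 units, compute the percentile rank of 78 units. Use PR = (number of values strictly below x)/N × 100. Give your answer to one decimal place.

N = 11.
Strictly below 78: 5. Equal to 78: 2.
PR = 5/11 × 100 = 45.5

45.5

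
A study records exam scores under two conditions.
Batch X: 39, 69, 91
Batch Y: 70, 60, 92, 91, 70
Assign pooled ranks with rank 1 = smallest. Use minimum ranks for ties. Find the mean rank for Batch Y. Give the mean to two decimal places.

4.80

Sorted (ascending): 39, 60, 69, 70, 70, 91, 91, 92
The 2 values of 70 occupy positions 4–5 → each gets rank 4.
The 2 values of 91 occupy positions 6–7 → each gets rank 6.
Batch Y values → pooled ranks: 70→4, 60→2, 92→8, 91→6, 70→4
Mean rank = (4 + 2 + 8 + 6 + 4) / 5 = 4.80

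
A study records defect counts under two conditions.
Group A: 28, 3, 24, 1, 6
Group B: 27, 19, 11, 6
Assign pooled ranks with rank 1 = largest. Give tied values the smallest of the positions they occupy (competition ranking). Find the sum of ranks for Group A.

27

Sorted (descending): 28, 27, 24, 19, 11, 6, 6, 3, 1
The 2 values of 6 occupy positions 6–7 → each gets rank 6.
Group A values → pooled ranks: 28→1, 3→8, 24→3, 1→9, 6→6
Rank sum = 1 + 8 + 3 + 9 + 6 = 27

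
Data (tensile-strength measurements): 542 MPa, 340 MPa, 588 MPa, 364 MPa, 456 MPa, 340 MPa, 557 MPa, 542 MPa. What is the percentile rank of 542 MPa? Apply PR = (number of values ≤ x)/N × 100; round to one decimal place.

N = 8.
Strictly below 542: 4. Equal to 542: 2.
PR = 6/8 × 100 = 75.0

75.0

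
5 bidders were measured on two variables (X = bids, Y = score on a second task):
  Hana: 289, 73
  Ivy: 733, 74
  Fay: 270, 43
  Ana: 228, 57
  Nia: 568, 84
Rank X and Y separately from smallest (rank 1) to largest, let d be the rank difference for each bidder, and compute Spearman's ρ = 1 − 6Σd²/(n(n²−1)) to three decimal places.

0.800

Ranks of variable 1: 3, 5, 2, 1, 4
Ranks of variable 2: 3, 4, 1, 2, 5
d = r₁ − r₂: 0, 1, 1, -1, -1
d²: 0, 1, 1, 1, 1; Σd² = 4
ρ = 1 − 6·4/(5·24) = 1 − 24/120 = 0.800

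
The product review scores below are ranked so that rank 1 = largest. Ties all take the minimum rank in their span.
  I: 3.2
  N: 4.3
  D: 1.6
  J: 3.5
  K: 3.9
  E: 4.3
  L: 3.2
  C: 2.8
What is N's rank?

1

Sorted (descending): 4.3, 4.3, 3.9, 3.5, 3.2, 3.2, 2.8, 1.6
The 2 values of 4.3 occupy positions 1–2 → each gets rank 1.
The 2 values of 3.2 occupy positions 5–6 → each gets rank 5.
N has value 4.3 → rank 1.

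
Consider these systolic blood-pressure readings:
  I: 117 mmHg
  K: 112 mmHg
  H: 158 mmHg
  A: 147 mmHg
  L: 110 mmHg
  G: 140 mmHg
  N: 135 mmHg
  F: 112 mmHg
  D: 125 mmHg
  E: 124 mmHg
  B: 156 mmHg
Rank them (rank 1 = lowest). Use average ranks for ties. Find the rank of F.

Sorted (ascending): 110, 112, 112, 117, 124, 125, 135, 140, 147, 156, 158
The 2 values of 112 occupy positions 2–3 → average rank (2+3)/2 = 2.5.
F has value 112 mmHg → rank 2.5.

2.5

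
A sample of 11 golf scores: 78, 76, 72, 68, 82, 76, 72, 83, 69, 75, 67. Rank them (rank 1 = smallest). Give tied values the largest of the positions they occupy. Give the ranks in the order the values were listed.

9, 8, 5, 2, 10, 8, 5, 11, 3, 6, 1

Sorted (ascending): 67, 68, 69, 72, 72, 75, 76, 76, 78, 82, 83
The 2 values of 72 occupy positions 4–5 → each gets rank 5.
The 2 values of 76 occupy positions 7–8 → each gets rank 8.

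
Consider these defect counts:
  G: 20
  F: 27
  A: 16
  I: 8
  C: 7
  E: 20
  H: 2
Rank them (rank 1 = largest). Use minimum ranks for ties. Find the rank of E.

2

Sorted (descending): 27, 20, 20, 16, 8, 7, 2
The 2 values of 20 occupy positions 2–3 → each gets rank 2.
E has value 20 → rank 2.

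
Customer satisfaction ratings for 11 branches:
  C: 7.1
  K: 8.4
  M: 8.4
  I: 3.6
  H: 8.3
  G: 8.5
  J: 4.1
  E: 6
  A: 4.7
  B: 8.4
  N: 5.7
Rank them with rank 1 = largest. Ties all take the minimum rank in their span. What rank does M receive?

2

Sorted (descending): 8.5, 8.4, 8.4, 8.4, 8.3, 7.1, 6, 5.7, 4.7, 4.1, 3.6
The 3 values of 8.4 occupy positions 2–4 → each gets rank 2.
M has value 8.4 → rank 2.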